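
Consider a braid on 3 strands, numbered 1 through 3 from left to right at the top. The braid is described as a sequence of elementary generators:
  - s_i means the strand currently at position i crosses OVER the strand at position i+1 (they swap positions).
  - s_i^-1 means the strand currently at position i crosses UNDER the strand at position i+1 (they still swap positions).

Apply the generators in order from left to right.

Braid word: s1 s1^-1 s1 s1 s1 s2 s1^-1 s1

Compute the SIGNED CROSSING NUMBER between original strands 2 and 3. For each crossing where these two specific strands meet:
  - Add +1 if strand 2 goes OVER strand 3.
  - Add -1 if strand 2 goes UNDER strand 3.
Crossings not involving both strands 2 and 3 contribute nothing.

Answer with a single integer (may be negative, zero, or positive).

Answer: -2

Derivation:
Gen 1: crossing 1x2. Both 2&3? no. Sum: 0
Gen 2: crossing 2x1. Both 2&3? no. Sum: 0
Gen 3: crossing 1x2. Both 2&3? no. Sum: 0
Gen 4: crossing 2x1. Both 2&3? no. Sum: 0
Gen 5: crossing 1x2. Both 2&3? no. Sum: 0
Gen 6: crossing 1x3. Both 2&3? no. Sum: 0
Gen 7: 2 under 3. Both 2&3? yes. Contrib: -1. Sum: -1
Gen 8: 3 over 2. Both 2&3? yes. Contrib: -1. Sum: -2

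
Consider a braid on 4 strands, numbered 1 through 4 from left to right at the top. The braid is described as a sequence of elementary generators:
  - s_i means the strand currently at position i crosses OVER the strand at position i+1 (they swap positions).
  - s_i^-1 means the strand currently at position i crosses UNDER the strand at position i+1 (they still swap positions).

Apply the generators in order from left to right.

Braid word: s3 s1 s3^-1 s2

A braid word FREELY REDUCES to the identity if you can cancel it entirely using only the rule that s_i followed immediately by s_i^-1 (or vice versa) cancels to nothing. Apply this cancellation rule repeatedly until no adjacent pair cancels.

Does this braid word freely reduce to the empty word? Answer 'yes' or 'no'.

Gen 1 (s3): push. Stack: [s3]
Gen 2 (s1): push. Stack: [s3 s1]
Gen 3 (s3^-1): push. Stack: [s3 s1 s3^-1]
Gen 4 (s2): push. Stack: [s3 s1 s3^-1 s2]
Reduced word: s3 s1 s3^-1 s2

Answer: no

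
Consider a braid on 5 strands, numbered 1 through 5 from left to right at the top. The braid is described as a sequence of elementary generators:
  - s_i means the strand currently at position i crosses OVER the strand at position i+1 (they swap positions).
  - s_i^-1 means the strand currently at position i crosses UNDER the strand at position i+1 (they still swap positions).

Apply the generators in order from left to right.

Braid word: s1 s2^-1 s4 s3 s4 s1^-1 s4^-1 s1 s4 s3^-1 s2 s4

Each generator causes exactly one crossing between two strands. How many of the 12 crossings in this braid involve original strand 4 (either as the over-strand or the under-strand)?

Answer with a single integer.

Gen 1: crossing 1x2. Involves strand 4? no. Count so far: 0
Gen 2: crossing 1x3. Involves strand 4? no. Count so far: 0
Gen 3: crossing 4x5. Involves strand 4? yes. Count so far: 1
Gen 4: crossing 1x5. Involves strand 4? no. Count so far: 1
Gen 5: crossing 1x4. Involves strand 4? yes. Count so far: 2
Gen 6: crossing 2x3. Involves strand 4? no. Count so far: 2
Gen 7: crossing 4x1. Involves strand 4? yes. Count so far: 3
Gen 8: crossing 3x2. Involves strand 4? no. Count so far: 3
Gen 9: crossing 1x4. Involves strand 4? yes. Count so far: 4
Gen 10: crossing 5x4. Involves strand 4? yes. Count so far: 5
Gen 11: crossing 3x4. Involves strand 4? yes. Count so far: 6
Gen 12: crossing 5x1. Involves strand 4? no. Count so far: 6

Answer: 6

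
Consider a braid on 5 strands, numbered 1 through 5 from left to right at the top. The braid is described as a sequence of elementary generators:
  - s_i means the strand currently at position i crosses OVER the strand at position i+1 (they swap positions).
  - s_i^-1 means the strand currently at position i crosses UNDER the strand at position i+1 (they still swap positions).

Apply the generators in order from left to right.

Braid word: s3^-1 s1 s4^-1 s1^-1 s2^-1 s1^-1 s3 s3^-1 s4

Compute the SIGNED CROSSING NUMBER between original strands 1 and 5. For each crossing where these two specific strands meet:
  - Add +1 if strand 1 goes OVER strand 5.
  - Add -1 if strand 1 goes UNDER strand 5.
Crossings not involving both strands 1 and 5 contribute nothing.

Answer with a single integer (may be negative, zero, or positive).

Answer: 0

Derivation:
Gen 1: crossing 3x4. Both 1&5? no. Sum: 0
Gen 2: crossing 1x2. Both 1&5? no. Sum: 0
Gen 3: crossing 3x5. Both 1&5? no. Sum: 0
Gen 4: crossing 2x1. Both 1&5? no. Sum: 0
Gen 5: crossing 2x4. Both 1&5? no. Sum: 0
Gen 6: crossing 1x4. Both 1&5? no. Sum: 0
Gen 7: crossing 2x5. Both 1&5? no. Sum: 0
Gen 8: crossing 5x2. Both 1&5? no. Sum: 0
Gen 9: crossing 5x3. Both 1&5? no. Sum: 0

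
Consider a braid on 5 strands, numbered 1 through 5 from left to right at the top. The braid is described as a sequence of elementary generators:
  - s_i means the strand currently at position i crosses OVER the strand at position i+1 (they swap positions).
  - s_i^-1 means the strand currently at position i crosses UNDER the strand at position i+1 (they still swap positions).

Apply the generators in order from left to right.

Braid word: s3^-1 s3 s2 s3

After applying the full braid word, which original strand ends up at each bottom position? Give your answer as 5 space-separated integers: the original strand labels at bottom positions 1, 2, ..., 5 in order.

Gen 1 (s3^-1): strand 3 crosses under strand 4. Perm now: [1 2 4 3 5]
Gen 2 (s3): strand 4 crosses over strand 3. Perm now: [1 2 3 4 5]
Gen 3 (s2): strand 2 crosses over strand 3. Perm now: [1 3 2 4 5]
Gen 4 (s3): strand 2 crosses over strand 4. Perm now: [1 3 4 2 5]

Answer: 1 3 4 2 5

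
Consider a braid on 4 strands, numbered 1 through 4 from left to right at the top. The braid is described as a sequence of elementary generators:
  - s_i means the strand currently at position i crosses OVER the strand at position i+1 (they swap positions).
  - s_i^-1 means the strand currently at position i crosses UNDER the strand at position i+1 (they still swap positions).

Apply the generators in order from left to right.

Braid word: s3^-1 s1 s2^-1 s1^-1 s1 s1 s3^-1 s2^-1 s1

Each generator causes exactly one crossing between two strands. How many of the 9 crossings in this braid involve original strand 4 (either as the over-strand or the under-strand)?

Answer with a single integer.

Answer: 6

Derivation:
Gen 1: crossing 3x4. Involves strand 4? yes. Count so far: 1
Gen 2: crossing 1x2. Involves strand 4? no. Count so far: 1
Gen 3: crossing 1x4. Involves strand 4? yes. Count so far: 2
Gen 4: crossing 2x4. Involves strand 4? yes. Count so far: 3
Gen 5: crossing 4x2. Involves strand 4? yes. Count so far: 4
Gen 6: crossing 2x4. Involves strand 4? yes. Count so far: 5
Gen 7: crossing 1x3. Involves strand 4? no. Count so far: 5
Gen 8: crossing 2x3. Involves strand 4? no. Count so far: 5
Gen 9: crossing 4x3. Involves strand 4? yes. Count so far: 6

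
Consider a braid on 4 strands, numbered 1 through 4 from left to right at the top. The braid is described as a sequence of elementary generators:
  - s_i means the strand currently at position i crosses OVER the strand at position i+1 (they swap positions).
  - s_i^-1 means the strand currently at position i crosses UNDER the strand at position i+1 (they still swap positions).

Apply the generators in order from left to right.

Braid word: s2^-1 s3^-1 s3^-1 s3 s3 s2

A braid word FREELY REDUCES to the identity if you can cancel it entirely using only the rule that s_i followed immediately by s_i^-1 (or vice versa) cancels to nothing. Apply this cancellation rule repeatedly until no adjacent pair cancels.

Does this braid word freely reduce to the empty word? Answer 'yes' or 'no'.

Gen 1 (s2^-1): push. Stack: [s2^-1]
Gen 2 (s3^-1): push. Stack: [s2^-1 s3^-1]
Gen 3 (s3^-1): push. Stack: [s2^-1 s3^-1 s3^-1]
Gen 4 (s3): cancels prior s3^-1. Stack: [s2^-1 s3^-1]
Gen 5 (s3): cancels prior s3^-1. Stack: [s2^-1]
Gen 6 (s2): cancels prior s2^-1. Stack: []
Reduced word: (empty)

Answer: yes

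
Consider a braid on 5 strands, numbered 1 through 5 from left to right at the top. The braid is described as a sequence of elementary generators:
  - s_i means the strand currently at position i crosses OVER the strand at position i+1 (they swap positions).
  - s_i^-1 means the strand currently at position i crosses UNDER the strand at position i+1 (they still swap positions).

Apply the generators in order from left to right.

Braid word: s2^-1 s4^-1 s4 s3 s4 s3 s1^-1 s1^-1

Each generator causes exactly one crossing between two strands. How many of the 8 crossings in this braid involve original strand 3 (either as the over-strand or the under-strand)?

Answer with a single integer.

Answer: 3

Derivation:
Gen 1: crossing 2x3. Involves strand 3? yes. Count so far: 1
Gen 2: crossing 4x5. Involves strand 3? no. Count so far: 1
Gen 3: crossing 5x4. Involves strand 3? no. Count so far: 1
Gen 4: crossing 2x4. Involves strand 3? no. Count so far: 1
Gen 5: crossing 2x5. Involves strand 3? no. Count so far: 1
Gen 6: crossing 4x5. Involves strand 3? no. Count so far: 1
Gen 7: crossing 1x3. Involves strand 3? yes. Count so far: 2
Gen 8: crossing 3x1. Involves strand 3? yes. Count so far: 3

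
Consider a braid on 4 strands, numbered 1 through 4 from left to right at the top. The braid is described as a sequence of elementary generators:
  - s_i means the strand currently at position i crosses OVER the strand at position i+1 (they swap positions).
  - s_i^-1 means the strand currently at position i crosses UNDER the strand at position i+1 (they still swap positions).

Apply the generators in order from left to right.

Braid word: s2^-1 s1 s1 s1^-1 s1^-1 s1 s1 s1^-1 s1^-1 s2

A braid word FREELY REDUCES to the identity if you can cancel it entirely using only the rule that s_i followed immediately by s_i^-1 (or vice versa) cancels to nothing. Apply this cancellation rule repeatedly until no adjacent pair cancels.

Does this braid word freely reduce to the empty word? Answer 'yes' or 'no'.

Answer: yes

Derivation:
Gen 1 (s2^-1): push. Stack: [s2^-1]
Gen 2 (s1): push. Stack: [s2^-1 s1]
Gen 3 (s1): push. Stack: [s2^-1 s1 s1]
Gen 4 (s1^-1): cancels prior s1. Stack: [s2^-1 s1]
Gen 5 (s1^-1): cancels prior s1. Stack: [s2^-1]
Gen 6 (s1): push. Stack: [s2^-1 s1]
Gen 7 (s1): push. Stack: [s2^-1 s1 s1]
Gen 8 (s1^-1): cancels prior s1. Stack: [s2^-1 s1]
Gen 9 (s1^-1): cancels prior s1. Stack: [s2^-1]
Gen 10 (s2): cancels prior s2^-1. Stack: []
Reduced word: (empty)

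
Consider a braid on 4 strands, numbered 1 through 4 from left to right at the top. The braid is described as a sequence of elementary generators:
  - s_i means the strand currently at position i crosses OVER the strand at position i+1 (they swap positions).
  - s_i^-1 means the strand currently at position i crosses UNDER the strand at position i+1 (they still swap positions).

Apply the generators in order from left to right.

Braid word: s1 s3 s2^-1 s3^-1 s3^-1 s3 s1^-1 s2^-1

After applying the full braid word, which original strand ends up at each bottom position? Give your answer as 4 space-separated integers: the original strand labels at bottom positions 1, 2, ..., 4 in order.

Answer: 4 3 2 1

Derivation:
Gen 1 (s1): strand 1 crosses over strand 2. Perm now: [2 1 3 4]
Gen 2 (s3): strand 3 crosses over strand 4. Perm now: [2 1 4 3]
Gen 3 (s2^-1): strand 1 crosses under strand 4. Perm now: [2 4 1 3]
Gen 4 (s3^-1): strand 1 crosses under strand 3. Perm now: [2 4 3 1]
Gen 5 (s3^-1): strand 3 crosses under strand 1. Perm now: [2 4 1 3]
Gen 6 (s3): strand 1 crosses over strand 3. Perm now: [2 4 3 1]
Gen 7 (s1^-1): strand 2 crosses under strand 4. Perm now: [4 2 3 1]
Gen 8 (s2^-1): strand 2 crosses under strand 3. Perm now: [4 3 2 1]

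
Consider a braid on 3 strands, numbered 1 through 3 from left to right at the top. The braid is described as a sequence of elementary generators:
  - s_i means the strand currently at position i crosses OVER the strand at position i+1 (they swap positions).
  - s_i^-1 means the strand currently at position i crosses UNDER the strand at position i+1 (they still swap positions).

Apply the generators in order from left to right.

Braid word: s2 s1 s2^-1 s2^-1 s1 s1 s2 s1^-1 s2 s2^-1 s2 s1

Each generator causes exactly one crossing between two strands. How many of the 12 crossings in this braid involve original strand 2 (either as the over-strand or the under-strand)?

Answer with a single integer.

Gen 1: crossing 2x3. Involves strand 2? yes. Count so far: 1
Gen 2: crossing 1x3. Involves strand 2? no. Count so far: 1
Gen 3: crossing 1x2. Involves strand 2? yes. Count so far: 2
Gen 4: crossing 2x1. Involves strand 2? yes. Count so far: 3
Gen 5: crossing 3x1. Involves strand 2? no. Count so far: 3
Gen 6: crossing 1x3. Involves strand 2? no. Count so far: 3
Gen 7: crossing 1x2. Involves strand 2? yes. Count so far: 4
Gen 8: crossing 3x2. Involves strand 2? yes. Count so far: 5
Gen 9: crossing 3x1. Involves strand 2? no. Count so far: 5
Gen 10: crossing 1x3. Involves strand 2? no. Count so far: 5
Gen 11: crossing 3x1. Involves strand 2? no. Count so far: 5
Gen 12: crossing 2x1. Involves strand 2? yes. Count so far: 6

Answer: 6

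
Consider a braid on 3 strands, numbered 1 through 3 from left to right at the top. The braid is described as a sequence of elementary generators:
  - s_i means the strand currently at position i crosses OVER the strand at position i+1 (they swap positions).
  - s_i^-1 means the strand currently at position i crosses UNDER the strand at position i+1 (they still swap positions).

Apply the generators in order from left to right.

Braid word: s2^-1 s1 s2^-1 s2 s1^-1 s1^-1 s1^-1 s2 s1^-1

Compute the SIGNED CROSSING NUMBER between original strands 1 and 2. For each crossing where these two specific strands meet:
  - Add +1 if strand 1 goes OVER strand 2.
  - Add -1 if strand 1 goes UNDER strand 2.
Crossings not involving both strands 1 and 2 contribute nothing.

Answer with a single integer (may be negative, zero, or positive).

Gen 1: crossing 2x3. Both 1&2? no. Sum: 0
Gen 2: crossing 1x3. Both 1&2? no. Sum: 0
Gen 3: 1 under 2. Both 1&2? yes. Contrib: -1. Sum: -1
Gen 4: 2 over 1. Both 1&2? yes. Contrib: -1. Sum: -2
Gen 5: crossing 3x1. Both 1&2? no. Sum: -2
Gen 6: crossing 1x3. Both 1&2? no. Sum: -2
Gen 7: crossing 3x1. Both 1&2? no. Sum: -2
Gen 8: crossing 3x2. Both 1&2? no. Sum: -2
Gen 9: 1 under 2. Both 1&2? yes. Contrib: -1. Sum: -3

Answer: -3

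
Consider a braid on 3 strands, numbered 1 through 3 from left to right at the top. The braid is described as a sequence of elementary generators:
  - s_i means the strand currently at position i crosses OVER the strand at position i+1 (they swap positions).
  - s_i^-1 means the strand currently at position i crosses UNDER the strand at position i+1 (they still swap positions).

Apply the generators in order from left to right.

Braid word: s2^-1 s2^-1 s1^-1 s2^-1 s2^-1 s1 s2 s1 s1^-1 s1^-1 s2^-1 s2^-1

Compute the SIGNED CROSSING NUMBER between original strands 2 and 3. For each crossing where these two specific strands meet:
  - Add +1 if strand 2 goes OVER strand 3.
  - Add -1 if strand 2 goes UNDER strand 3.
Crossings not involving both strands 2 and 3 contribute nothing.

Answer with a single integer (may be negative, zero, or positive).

Answer: 1

Derivation:
Gen 1: 2 under 3. Both 2&3? yes. Contrib: -1. Sum: -1
Gen 2: 3 under 2. Both 2&3? yes. Contrib: +1. Sum: 0
Gen 3: crossing 1x2. Both 2&3? no. Sum: 0
Gen 4: crossing 1x3. Both 2&3? no. Sum: 0
Gen 5: crossing 3x1. Both 2&3? no. Sum: 0
Gen 6: crossing 2x1. Both 2&3? no. Sum: 0
Gen 7: 2 over 3. Both 2&3? yes. Contrib: +1. Sum: 1
Gen 8: crossing 1x3. Both 2&3? no. Sum: 1
Gen 9: crossing 3x1. Both 2&3? no. Sum: 1
Gen 10: crossing 1x3. Both 2&3? no. Sum: 1
Gen 11: crossing 1x2. Both 2&3? no. Sum: 1
Gen 12: crossing 2x1. Both 2&3? no. Sum: 1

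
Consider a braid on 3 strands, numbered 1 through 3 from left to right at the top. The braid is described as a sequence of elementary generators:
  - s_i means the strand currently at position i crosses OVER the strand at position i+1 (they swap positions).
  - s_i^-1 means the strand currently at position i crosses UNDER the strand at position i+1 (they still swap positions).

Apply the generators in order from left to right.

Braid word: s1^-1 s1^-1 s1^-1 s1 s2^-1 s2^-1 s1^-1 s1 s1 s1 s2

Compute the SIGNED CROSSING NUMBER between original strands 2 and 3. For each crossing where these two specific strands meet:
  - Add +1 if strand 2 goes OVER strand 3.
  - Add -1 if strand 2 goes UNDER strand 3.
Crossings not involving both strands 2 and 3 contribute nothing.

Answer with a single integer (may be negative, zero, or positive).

Gen 1: crossing 1x2. Both 2&3? no. Sum: 0
Gen 2: crossing 2x1. Both 2&3? no. Sum: 0
Gen 3: crossing 1x2. Both 2&3? no. Sum: 0
Gen 4: crossing 2x1. Both 2&3? no. Sum: 0
Gen 5: 2 under 3. Both 2&3? yes. Contrib: -1. Sum: -1
Gen 6: 3 under 2. Both 2&3? yes. Contrib: +1. Sum: 0
Gen 7: crossing 1x2. Both 2&3? no. Sum: 0
Gen 8: crossing 2x1. Both 2&3? no. Sum: 0
Gen 9: crossing 1x2. Both 2&3? no. Sum: 0
Gen 10: crossing 2x1. Both 2&3? no. Sum: 0
Gen 11: 2 over 3. Both 2&3? yes. Contrib: +1. Sum: 1

Answer: 1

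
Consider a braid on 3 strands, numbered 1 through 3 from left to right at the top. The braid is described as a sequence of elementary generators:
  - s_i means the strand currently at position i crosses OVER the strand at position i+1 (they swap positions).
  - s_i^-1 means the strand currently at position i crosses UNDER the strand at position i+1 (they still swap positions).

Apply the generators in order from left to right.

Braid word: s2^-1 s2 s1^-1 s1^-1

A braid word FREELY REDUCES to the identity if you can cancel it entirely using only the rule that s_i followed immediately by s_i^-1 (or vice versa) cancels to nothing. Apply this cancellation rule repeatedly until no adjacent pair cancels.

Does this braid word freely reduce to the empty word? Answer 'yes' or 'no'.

Gen 1 (s2^-1): push. Stack: [s2^-1]
Gen 2 (s2): cancels prior s2^-1. Stack: []
Gen 3 (s1^-1): push. Stack: [s1^-1]
Gen 4 (s1^-1): push. Stack: [s1^-1 s1^-1]
Reduced word: s1^-1 s1^-1

Answer: no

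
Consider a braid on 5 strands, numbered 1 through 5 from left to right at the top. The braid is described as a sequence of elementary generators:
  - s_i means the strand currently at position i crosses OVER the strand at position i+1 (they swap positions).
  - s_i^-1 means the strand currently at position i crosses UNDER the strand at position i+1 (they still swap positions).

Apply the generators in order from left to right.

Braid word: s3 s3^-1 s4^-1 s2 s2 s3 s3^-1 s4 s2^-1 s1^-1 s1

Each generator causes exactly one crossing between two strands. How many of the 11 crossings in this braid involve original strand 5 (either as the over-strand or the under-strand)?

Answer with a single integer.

Gen 1: crossing 3x4. Involves strand 5? no. Count so far: 0
Gen 2: crossing 4x3. Involves strand 5? no. Count so far: 0
Gen 3: crossing 4x5. Involves strand 5? yes. Count so far: 1
Gen 4: crossing 2x3. Involves strand 5? no. Count so far: 1
Gen 5: crossing 3x2. Involves strand 5? no. Count so far: 1
Gen 6: crossing 3x5. Involves strand 5? yes. Count so far: 2
Gen 7: crossing 5x3. Involves strand 5? yes. Count so far: 3
Gen 8: crossing 5x4. Involves strand 5? yes. Count so far: 4
Gen 9: crossing 2x3. Involves strand 5? no. Count so far: 4
Gen 10: crossing 1x3. Involves strand 5? no. Count so far: 4
Gen 11: crossing 3x1. Involves strand 5? no. Count so far: 4

Answer: 4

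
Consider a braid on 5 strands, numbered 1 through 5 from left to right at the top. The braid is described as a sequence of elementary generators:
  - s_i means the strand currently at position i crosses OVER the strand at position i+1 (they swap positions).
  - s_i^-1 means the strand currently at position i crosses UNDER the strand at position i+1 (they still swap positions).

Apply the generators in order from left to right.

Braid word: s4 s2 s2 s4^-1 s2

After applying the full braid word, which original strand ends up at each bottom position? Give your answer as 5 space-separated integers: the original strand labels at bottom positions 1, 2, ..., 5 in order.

Answer: 1 3 2 4 5

Derivation:
Gen 1 (s4): strand 4 crosses over strand 5. Perm now: [1 2 3 5 4]
Gen 2 (s2): strand 2 crosses over strand 3. Perm now: [1 3 2 5 4]
Gen 3 (s2): strand 3 crosses over strand 2. Perm now: [1 2 3 5 4]
Gen 4 (s4^-1): strand 5 crosses under strand 4. Perm now: [1 2 3 4 5]
Gen 5 (s2): strand 2 crosses over strand 3. Perm now: [1 3 2 4 5]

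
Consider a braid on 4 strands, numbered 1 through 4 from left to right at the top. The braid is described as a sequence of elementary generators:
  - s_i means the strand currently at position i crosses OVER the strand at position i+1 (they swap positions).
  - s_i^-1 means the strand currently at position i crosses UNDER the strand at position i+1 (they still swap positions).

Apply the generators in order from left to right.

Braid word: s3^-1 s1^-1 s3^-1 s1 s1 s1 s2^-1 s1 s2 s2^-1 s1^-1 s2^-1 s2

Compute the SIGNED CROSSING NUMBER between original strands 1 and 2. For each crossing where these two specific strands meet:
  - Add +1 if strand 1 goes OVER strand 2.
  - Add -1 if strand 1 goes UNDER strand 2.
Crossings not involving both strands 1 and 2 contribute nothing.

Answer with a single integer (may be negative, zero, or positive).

Gen 1: crossing 3x4. Both 1&2? no. Sum: 0
Gen 2: 1 under 2. Both 1&2? yes. Contrib: -1. Sum: -1
Gen 3: crossing 4x3. Both 1&2? no. Sum: -1
Gen 4: 2 over 1. Both 1&2? yes. Contrib: -1. Sum: -2
Gen 5: 1 over 2. Both 1&2? yes. Contrib: +1. Sum: -1
Gen 6: 2 over 1. Both 1&2? yes. Contrib: -1. Sum: -2
Gen 7: crossing 2x3. Both 1&2? no. Sum: -2
Gen 8: crossing 1x3. Both 1&2? no. Sum: -2
Gen 9: 1 over 2. Both 1&2? yes. Contrib: +1. Sum: -1
Gen 10: 2 under 1. Both 1&2? yes. Contrib: +1. Sum: 0
Gen 11: crossing 3x1. Both 1&2? no. Sum: 0
Gen 12: crossing 3x2. Both 1&2? no. Sum: 0
Gen 13: crossing 2x3. Both 1&2? no. Sum: 0

Answer: 0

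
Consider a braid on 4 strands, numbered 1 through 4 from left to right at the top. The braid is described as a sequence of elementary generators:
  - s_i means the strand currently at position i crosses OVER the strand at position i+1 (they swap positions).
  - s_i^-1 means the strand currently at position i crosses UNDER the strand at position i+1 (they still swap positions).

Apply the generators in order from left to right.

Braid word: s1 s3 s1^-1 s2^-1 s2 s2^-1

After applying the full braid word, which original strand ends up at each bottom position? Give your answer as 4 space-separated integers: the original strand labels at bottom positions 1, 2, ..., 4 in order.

Gen 1 (s1): strand 1 crosses over strand 2. Perm now: [2 1 3 4]
Gen 2 (s3): strand 3 crosses over strand 4. Perm now: [2 1 4 3]
Gen 3 (s1^-1): strand 2 crosses under strand 1. Perm now: [1 2 4 3]
Gen 4 (s2^-1): strand 2 crosses under strand 4. Perm now: [1 4 2 3]
Gen 5 (s2): strand 4 crosses over strand 2. Perm now: [1 2 4 3]
Gen 6 (s2^-1): strand 2 crosses under strand 4. Perm now: [1 4 2 3]

Answer: 1 4 2 3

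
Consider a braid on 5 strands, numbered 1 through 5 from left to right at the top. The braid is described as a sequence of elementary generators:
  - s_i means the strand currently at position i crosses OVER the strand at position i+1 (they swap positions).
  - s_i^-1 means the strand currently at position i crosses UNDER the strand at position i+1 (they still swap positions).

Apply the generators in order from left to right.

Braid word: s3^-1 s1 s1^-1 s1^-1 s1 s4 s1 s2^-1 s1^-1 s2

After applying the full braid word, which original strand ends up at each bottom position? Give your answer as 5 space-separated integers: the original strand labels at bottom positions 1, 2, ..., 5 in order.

Gen 1 (s3^-1): strand 3 crosses under strand 4. Perm now: [1 2 4 3 5]
Gen 2 (s1): strand 1 crosses over strand 2. Perm now: [2 1 4 3 5]
Gen 3 (s1^-1): strand 2 crosses under strand 1. Perm now: [1 2 4 3 5]
Gen 4 (s1^-1): strand 1 crosses under strand 2. Perm now: [2 1 4 3 5]
Gen 5 (s1): strand 2 crosses over strand 1. Perm now: [1 2 4 3 5]
Gen 6 (s4): strand 3 crosses over strand 5. Perm now: [1 2 4 5 3]
Gen 7 (s1): strand 1 crosses over strand 2. Perm now: [2 1 4 5 3]
Gen 8 (s2^-1): strand 1 crosses under strand 4. Perm now: [2 4 1 5 3]
Gen 9 (s1^-1): strand 2 crosses under strand 4. Perm now: [4 2 1 5 3]
Gen 10 (s2): strand 2 crosses over strand 1. Perm now: [4 1 2 5 3]

Answer: 4 1 2 5 3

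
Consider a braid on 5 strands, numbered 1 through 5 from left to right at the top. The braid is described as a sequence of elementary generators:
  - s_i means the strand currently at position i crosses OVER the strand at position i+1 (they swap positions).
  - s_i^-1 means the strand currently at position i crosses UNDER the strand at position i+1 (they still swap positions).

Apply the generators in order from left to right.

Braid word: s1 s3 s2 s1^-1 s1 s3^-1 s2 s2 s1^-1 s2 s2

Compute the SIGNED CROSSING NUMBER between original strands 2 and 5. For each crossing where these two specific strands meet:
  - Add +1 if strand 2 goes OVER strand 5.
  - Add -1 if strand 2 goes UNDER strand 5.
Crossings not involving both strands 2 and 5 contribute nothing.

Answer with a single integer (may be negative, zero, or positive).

Gen 1: crossing 1x2. Both 2&5? no. Sum: 0
Gen 2: crossing 3x4. Both 2&5? no. Sum: 0
Gen 3: crossing 1x4. Both 2&5? no. Sum: 0
Gen 4: crossing 2x4. Both 2&5? no. Sum: 0
Gen 5: crossing 4x2. Both 2&5? no. Sum: 0
Gen 6: crossing 1x3. Both 2&5? no. Sum: 0
Gen 7: crossing 4x3. Both 2&5? no. Sum: 0
Gen 8: crossing 3x4. Both 2&5? no. Sum: 0
Gen 9: crossing 2x4. Both 2&5? no. Sum: 0
Gen 10: crossing 2x3. Both 2&5? no. Sum: 0
Gen 11: crossing 3x2. Both 2&5? no. Sum: 0

Answer: 0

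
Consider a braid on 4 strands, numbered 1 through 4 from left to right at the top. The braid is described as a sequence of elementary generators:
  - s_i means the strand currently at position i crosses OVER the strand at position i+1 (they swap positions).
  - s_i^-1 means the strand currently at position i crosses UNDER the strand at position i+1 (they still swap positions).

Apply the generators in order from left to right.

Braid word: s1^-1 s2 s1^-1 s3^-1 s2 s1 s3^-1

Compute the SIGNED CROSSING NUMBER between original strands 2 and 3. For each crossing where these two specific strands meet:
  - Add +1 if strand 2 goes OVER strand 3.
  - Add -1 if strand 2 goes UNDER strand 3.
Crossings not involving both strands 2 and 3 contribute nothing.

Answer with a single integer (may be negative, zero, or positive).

Gen 1: crossing 1x2. Both 2&3? no. Sum: 0
Gen 2: crossing 1x3. Both 2&3? no. Sum: 0
Gen 3: 2 under 3. Both 2&3? yes. Contrib: -1. Sum: -1
Gen 4: crossing 1x4. Both 2&3? no. Sum: -1
Gen 5: crossing 2x4. Both 2&3? no. Sum: -1
Gen 6: crossing 3x4. Both 2&3? no. Sum: -1
Gen 7: crossing 2x1. Both 2&3? no. Sum: -1

Answer: -1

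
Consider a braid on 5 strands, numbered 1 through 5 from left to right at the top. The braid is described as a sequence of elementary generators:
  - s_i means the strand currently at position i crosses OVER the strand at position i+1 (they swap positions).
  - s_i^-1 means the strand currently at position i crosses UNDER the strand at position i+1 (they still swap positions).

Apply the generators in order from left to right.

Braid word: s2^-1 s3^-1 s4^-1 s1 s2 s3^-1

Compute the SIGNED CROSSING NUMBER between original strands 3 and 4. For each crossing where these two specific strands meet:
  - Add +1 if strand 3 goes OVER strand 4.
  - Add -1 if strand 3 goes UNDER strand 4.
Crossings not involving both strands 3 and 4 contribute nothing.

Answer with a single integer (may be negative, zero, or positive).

Gen 1: crossing 2x3. Both 3&4? no. Sum: 0
Gen 2: crossing 2x4. Both 3&4? no. Sum: 0
Gen 3: crossing 2x5. Both 3&4? no. Sum: 0
Gen 4: crossing 1x3. Both 3&4? no. Sum: 0
Gen 5: crossing 1x4. Both 3&4? no. Sum: 0
Gen 6: crossing 1x5. Both 3&4? no. Sum: 0

Answer: 0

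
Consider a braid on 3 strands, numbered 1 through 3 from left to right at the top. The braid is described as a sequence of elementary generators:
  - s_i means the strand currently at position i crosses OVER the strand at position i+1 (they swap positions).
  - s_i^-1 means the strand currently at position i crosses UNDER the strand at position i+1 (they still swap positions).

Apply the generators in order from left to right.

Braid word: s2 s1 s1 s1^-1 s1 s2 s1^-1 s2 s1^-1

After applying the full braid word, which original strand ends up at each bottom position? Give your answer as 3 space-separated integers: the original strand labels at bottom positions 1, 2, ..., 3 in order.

Answer: 3 2 1

Derivation:
Gen 1 (s2): strand 2 crosses over strand 3. Perm now: [1 3 2]
Gen 2 (s1): strand 1 crosses over strand 3. Perm now: [3 1 2]
Gen 3 (s1): strand 3 crosses over strand 1. Perm now: [1 3 2]
Gen 4 (s1^-1): strand 1 crosses under strand 3. Perm now: [3 1 2]
Gen 5 (s1): strand 3 crosses over strand 1. Perm now: [1 3 2]
Gen 6 (s2): strand 3 crosses over strand 2. Perm now: [1 2 3]
Gen 7 (s1^-1): strand 1 crosses under strand 2. Perm now: [2 1 3]
Gen 8 (s2): strand 1 crosses over strand 3. Perm now: [2 3 1]
Gen 9 (s1^-1): strand 2 crosses under strand 3. Perm now: [3 2 1]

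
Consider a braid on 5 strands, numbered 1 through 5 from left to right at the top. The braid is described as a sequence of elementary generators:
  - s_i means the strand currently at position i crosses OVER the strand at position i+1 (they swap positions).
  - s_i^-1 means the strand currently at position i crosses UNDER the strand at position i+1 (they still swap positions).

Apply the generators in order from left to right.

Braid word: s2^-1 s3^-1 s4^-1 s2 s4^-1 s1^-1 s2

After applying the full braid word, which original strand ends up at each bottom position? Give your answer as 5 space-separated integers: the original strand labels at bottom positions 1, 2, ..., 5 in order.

Gen 1 (s2^-1): strand 2 crosses under strand 3. Perm now: [1 3 2 4 5]
Gen 2 (s3^-1): strand 2 crosses under strand 4. Perm now: [1 3 4 2 5]
Gen 3 (s4^-1): strand 2 crosses under strand 5. Perm now: [1 3 4 5 2]
Gen 4 (s2): strand 3 crosses over strand 4. Perm now: [1 4 3 5 2]
Gen 5 (s4^-1): strand 5 crosses under strand 2. Perm now: [1 4 3 2 5]
Gen 6 (s1^-1): strand 1 crosses under strand 4. Perm now: [4 1 3 2 5]
Gen 7 (s2): strand 1 crosses over strand 3. Perm now: [4 3 1 2 5]

Answer: 4 3 1 2 5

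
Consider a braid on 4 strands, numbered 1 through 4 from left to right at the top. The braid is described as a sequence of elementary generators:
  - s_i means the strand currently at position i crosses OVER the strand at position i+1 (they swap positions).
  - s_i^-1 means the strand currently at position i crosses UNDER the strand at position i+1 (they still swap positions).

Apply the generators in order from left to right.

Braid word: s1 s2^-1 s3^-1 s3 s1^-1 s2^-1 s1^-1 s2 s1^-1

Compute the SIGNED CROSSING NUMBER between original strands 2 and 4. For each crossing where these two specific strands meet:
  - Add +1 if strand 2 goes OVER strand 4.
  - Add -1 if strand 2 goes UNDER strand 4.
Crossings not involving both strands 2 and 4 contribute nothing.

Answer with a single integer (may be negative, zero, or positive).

Answer: 0

Derivation:
Gen 1: crossing 1x2. Both 2&4? no. Sum: 0
Gen 2: crossing 1x3. Both 2&4? no. Sum: 0
Gen 3: crossing 1x4. Both 2&4? no. Sum: 0
Gen 4: crossing 4x1. Both 2&4? no. Sum: 0
Gen 5: crossing 2x3. Both 2&4? no. Sum: 0
Gen 6: crossing 2x1. Both 2&4? no. Sum: 0
Gen 7: crossing 3x1. Both 2&4? no. Sum: 0
Gen 8: crossing 3x2. Both 2&4? no. Sum: 0
Gen 9: crossing 1x2. Both 2&4? no. Sum: 0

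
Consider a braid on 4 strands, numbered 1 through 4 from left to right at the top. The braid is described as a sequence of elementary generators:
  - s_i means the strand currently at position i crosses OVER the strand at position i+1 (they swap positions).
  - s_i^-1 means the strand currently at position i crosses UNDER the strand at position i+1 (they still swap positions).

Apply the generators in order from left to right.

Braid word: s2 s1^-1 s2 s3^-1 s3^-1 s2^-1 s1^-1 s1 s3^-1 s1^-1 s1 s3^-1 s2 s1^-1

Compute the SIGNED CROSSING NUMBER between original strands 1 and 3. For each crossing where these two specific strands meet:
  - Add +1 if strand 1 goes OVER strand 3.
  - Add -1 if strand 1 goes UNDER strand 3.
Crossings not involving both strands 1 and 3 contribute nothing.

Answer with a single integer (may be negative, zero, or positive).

Answer: 3

Derivation:
Gen 1: crossing 2x3. Both 1&3? no. Sum: 0
Gen 2: 1 under 3. Both 1&3? yes. Contrib: -1. Sum: -1
Gen 3: crossing 1x2. Both 1&3? no. Sum: -1
Gen 4: crossing 1x4. Both 1&3? no. Sum: -1
Gen 5: crossing 4x1. Both 1&3? no. Sum: -1
Gen 6: crossing 2x1. Both 1&3? no. Sum: -1
Gen 7: 3 under 1. Both 1&3? yes. Contrib: +1. Sum: 0
Gen 8: 1 over 3. Both 1&3? yes. Contrib: +1. Sum: 1
Gen 9: crossing 2x4. Both 1&3? no. Sum: 1
Gen 10: 3 under 1. Both 1&3? yes. Contrib: +1. Sum: 2
Gen 11: 1 over 3. Both 1&3? yes. Contrib: +1. Sum: 3
Gen 12: crossing 4x2. Both 1&3? no. Sum: 3
Gen 13: crossing 1x2. Both 1&3? no. Sum: 3
Gen 14: crossing 3x2. Both 1&3? no. Sum: 3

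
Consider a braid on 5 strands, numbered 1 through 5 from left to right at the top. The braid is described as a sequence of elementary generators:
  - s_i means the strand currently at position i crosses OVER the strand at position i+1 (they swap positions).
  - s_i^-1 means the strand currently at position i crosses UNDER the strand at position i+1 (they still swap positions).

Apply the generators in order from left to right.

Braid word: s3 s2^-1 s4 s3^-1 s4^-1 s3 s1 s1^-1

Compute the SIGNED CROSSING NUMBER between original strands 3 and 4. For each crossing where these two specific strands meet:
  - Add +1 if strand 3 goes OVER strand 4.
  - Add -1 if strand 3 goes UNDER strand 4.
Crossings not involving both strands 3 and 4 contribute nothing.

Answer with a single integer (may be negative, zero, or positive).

Answer: 1

Derivation:
Gen 1: 3 over 4. Both 3&4? yes. Contrib: +1. Sum: 1
Gen 2: crossing 2x4. Both 3&4? no. Sum: 1
Gen 3: crossing 3x5. Both 3&4? no. Sum: 1
Gen 4: crossing 2x5. Both 3&4? no. Sum: 1
Gen 5: crossing 2x3. Both 3&4? no. Sum: 1
Gen 6: crossing 5x3. Both 3&4? no. Sum: 1
Gen 7: crossing 1x4. Both 3&4? no. Sum: 1
Gen 8: crossing 4x1. Both 3&4? no. Sum: 1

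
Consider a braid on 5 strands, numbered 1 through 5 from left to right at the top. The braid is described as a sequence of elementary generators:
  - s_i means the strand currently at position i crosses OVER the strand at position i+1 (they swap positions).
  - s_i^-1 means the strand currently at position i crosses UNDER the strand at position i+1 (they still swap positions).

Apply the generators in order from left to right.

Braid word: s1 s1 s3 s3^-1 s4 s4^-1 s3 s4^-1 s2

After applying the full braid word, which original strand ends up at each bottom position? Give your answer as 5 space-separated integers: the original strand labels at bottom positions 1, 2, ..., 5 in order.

Gen 1 (s1): strand 1 crosses over strand 2. Perm now: [2 1 3 4 5]
Gen 2 (s1): strand 2 crosses over strand 1. Perm now: [1 2 3 4 5]
Gen 3 (s3): strand 3 crosses over strand 4. Perm now: [1 2 4 3 5]
Gen 4 (s3^-1): strand 4 crosses under strand 3. Perm now: [1 2 3 4 5]
Gen 5 (s4): strand 4 crosses over strand 5. Perm now: [1 2 3 5 4]
Gen 6 (s4^-1): strand 5 crosses under strand 4. Perm now: [1 2 3 4 5]
Gen 7 (s3): strand 3 crosses over strand 4. Perm now: [1 2 4 3 5]
Gen 8 (s4^-1): strand 3 crosses under strand 5. Perm now: [1 2 4 5 3]
Gen 9 (s2): strand 2 crosses over strand 4. Perm now: [1 4 2 5 3]

Answer: 1 4 2 5 3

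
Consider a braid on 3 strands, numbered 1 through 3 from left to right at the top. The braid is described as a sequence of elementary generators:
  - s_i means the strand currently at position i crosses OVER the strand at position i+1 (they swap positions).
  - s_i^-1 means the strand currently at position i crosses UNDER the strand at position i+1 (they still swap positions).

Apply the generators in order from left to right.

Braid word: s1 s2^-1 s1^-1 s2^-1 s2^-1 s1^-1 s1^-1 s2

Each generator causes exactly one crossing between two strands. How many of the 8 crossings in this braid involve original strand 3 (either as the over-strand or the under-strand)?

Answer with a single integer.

Gen 1: crossing 1x2. Involves strand 3? no. Count so far: 0
Gen 2: crossing 1x3. Involves strand 3? yes. Count so far: 1
Gen 3: crossing 2x3. Involves strand 3? yes. Count so far: 2
Gen 4: crossing 2x1. Involves strand 3? no. Count so far: 2
Gen 5: crossing 1x2. Involves strand 3? no. Count so far: 2
Gen 6: crossing 3x2. Involves strand 3? yes. Count so far: 3
Gen 7: crossing 2x3. Involves strand 3? yes. Count so far: 4
Gen 8: crossing 2x1. Involves strand 3? no. Count so far: 4

Answer: 4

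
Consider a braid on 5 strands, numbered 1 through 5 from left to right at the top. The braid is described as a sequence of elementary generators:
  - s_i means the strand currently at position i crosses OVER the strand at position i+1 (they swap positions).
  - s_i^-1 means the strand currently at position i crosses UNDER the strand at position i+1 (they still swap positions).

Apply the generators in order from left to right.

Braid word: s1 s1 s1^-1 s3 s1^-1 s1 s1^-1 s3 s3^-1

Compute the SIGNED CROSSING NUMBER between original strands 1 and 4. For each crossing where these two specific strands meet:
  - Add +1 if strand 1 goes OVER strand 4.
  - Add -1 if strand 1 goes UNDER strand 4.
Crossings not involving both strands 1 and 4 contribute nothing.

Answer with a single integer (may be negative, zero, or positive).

Answer: 0

Derivation:
Gen 1: crossing 1x2. Both 1&4? no. Sum: 0
Gen 2: crossing 2x1. Both 1&4? no. Sum: 0
Gen 3: crossing 1x2. Both 1&4? no. Sum: 0
Gen 4: crossing 3x4. Both 1&4? no. Sum: 0
Gen 5: crossing 2x1. Both 1&4? no. Sum: 0
Gen 6: crossing 1x2. Both 1&4? no. Sum: 0
Gen 7: crossing 2x1. Both 1&4? no. Sum: 0
Gen 8: crossing 4x3. Both 1&4? no. Sum: 0
Gen 9: crossing 3x4. Both 1&4? no. Sum: 0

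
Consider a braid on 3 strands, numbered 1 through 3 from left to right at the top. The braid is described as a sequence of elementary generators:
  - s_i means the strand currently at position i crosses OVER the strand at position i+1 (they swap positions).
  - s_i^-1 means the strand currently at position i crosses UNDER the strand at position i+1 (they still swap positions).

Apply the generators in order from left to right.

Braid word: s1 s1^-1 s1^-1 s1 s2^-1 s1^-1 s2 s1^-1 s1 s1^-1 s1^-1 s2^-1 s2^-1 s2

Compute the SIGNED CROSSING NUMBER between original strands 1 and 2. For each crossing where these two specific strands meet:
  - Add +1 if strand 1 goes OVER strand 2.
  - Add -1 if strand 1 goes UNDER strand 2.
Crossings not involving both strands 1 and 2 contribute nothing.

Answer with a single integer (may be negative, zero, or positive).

Gen 1: 1 over 2. Both 1&2? yes. Contrib: +1. Sum: 1
Gen 2: 2 under 1. Both 1&2? yes. Contrib: +1. Sum: 2
Gen 3: 1 under 2. Both 1&2? yes. Contrib: -1. Sum: 1
Gen 4: 2 over 1. Both 1&2? yes. Contrib: -1. Sum: 0
Gen 5: crossing 2x3. Both 1&2? no. Sum: 0
Gen 6: crossing 1x3. Both 1&2? no. Sum: 0
Gen 7: 1 over 2. Both 1&2? yes. Contrib: +1. Sum: 1
Gen 8: crossing 3x2. Both 1&2? no. Sum: 1
Gen 9: crossing 2x3. Both 1&2? no. Sum: 1
Gen 10: crossing 3x2. Both 1&2? no. Sum: 1
Gen 11: crossing 2x3. Both 1&2? no. Sum: 1
Gen 12: 2 under 1. Both 1&2? yes. Contrib: +1. Sum: 2
Gen 13: 1 under 2. Both 1&2? yes. Contrib: -1. Sum: 1
Gen 14: 2 over 1. Both 1&2? yes. Contrib: -1. Sum: 0

Answer: 0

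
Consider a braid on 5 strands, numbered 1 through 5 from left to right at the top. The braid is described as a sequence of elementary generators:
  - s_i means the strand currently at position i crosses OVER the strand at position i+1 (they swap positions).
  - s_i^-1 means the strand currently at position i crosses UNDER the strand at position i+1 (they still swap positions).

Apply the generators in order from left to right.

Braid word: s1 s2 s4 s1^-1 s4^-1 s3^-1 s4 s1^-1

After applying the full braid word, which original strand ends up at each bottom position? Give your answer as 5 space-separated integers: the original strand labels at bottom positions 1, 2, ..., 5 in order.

Answer: 2 3 4 5 1

Derivation:
Gen 1 (s1): strand 1 crosses over strand 2. Perm now: [2 1 3 4 5]
Gen 2 (s2): strand 1 crosses over strand 3. Perm now: [2 3 1 4 5]
Gen 3 (s4): strand 4 crosses over strand 5. Perm now: [2 3 1 5 4]
Gen 4 (s1^-1): strand 2 crosses under strand 3. Perm now: [3 2 1 5 4]
Gen 5 (s4^-1): strand 5 crosses under strand 4. Perm now: [3 2 1 4 5]
Gen 6 (s3^-1): strand 1 crosses under strand 4. Perm now: [3 2 4 1 5]
Gen 7 (s4): strand 1 crosses over strand 5. Perm now: [3 2 4 5 1]
Gen 8 (s1^-1): strand 3 crosses under strand 2. Perm now: [2 3 4 5 1]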